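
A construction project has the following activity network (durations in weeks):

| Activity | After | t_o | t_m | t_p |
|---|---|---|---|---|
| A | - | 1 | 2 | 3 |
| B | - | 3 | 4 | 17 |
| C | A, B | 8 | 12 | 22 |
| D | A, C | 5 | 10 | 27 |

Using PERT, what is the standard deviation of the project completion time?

4.93 weeks

te_A = (1 + 4·2 + 3)/6 = 12/6 = 2; σ²_A = ((3−1)/6)² = 0.111
te_B = (3 + 4·4 + 17)/6 = 36/6 = 6; σ²_B = ((17−3)/6)² = 5.444
te_C = (8 + 4·12 + 22)/6 = 78/6 = 13; σ²_C = ((22−8)/6)² = 5.444
te_D = (5 + 4·10 + 27)/6 = 72/6 = 12; σ²_D = ((27−5)/6)² = 13.444

Forward pass:
ES_A = 0; EF_A = 2
ES_B = 0; EF_B = 6
ES_C = max(EF_A=2, EF_B=6) = 6; EF_C = 6+13 = 19
ES_D = max(EF_A=2, EF_C=19) = 19; EF_D = 19+12 = 31
Expected project duration μ = 31 weeks. Critical path: B → C → D.

Variance along critical path = 5.444 + 5.444 + 13.444 = 24.333
σ = √24.333 = 4.933 weeks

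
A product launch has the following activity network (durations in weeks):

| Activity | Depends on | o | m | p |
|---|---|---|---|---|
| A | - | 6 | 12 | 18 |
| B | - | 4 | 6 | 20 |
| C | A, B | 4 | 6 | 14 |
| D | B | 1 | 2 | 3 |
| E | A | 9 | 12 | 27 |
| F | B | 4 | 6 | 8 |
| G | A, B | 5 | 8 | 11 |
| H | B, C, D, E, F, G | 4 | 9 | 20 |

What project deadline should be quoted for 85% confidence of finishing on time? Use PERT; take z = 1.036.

40.6 weeks

te_A = (6 + 4·12 + 18)/6 = 72/6 = 12; σ²_A = ((18−6)/6)² = 4.000
te_B = (4 + 4·6 + 20)/6 = 48/6 = 8; σ²_B = ((20−4)/6)² = 7.111
te_C = (4 + 4·6 + 14)/6 = 42/6 = 7; σ²_C = ((14−4)/6)² = 2.778
te_D = (1 + 4·2 + 3)/6 = 12/6 = 2; σ²_D = ((3−1)/6)² = 0.111
te_E = (9 + 4·12 + 27)/6 = 84/6 = 14; σ²_E = ((27−9)/6)² = 9.000
te_F = (4 + 4·6 + 8)/6 = 36/6 = 6; σ²_F = ((8−4)/6)² = 0.444
te_G = (5 + 4·8 + 11)/6 = 48/6 = 8; σ²_G = ((11−5)/6)² = 1.000
te_H = (4 + 4·9 + 20)/6 = 60/6 = 10; σ²_H = ((20−4)/6)² = 7.111

Forward pass:
ES_A = 0; EF_A = 12
ES_B = 0; EF_B = 8
ES_C = max(EF_A=12, EF_B=8) = 12; EF_C = 12+7 = 19
ES_D = 8; EF_D = 8+2 = 10
ES_E = 12; EF_E = 12+14 = 26
ES_F = 8; EF_F = 8+6 = 14
ES_G = max(EF_A=12, EF_B=8) = 12; EF_G = 12+8 = 20
ES_H = max(EF_B=8, EF_C=19, EF_D=10, EF_E=26, EF_F=14, EF_G=20) = 26; EF_H = 26+10 = 36
Expected project duration μ = 36 weeks. Critical path: A → E → H.

Variance along critical path = 4.000 + 9.000 + 7.111 = 20.111; σ = 4.485 weeks.
D = μ + z·σ = 36 + 1.036·4.485 = 40.6 weeks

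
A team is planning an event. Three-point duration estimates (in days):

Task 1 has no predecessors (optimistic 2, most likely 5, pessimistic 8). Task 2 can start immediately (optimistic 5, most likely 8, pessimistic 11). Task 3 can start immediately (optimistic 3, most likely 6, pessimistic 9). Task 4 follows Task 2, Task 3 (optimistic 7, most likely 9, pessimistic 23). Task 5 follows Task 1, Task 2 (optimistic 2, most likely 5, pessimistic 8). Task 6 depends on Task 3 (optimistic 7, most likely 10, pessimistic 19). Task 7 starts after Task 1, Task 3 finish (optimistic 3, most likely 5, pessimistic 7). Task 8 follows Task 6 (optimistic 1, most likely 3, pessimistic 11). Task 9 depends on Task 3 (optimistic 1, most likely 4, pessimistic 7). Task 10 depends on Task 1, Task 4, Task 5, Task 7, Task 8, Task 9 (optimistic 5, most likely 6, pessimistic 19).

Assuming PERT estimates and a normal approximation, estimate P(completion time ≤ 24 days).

0.085

te_Task 1 = (2 + 4·5 + 8)/6 = 30/6 = 5; σ²_Task 1 = ((8−2)/6)² = 1.000
te_Task 2 = (5 + 4·8 + 11)/6 = 48/6 = 8; σ²_Task 2 = ((11−5)/6)² = 1.000
te_Task 3 = (3 + 4·6 + 9)/6 = 36/6 = 6; σ²_Task 3 = ((9−3)/6)² = 1.000
te_Task 4 = (7 + 4·9 + 23)/6 = 66/6 = 11; σ²_Task 4 = ((23−7)/6)² = 7.111
te_Task 5 = (2 + 4·5 + 8)/6 = 30/6 = 5; σ²_Task 5 = ((8−2)/6)² = 1.000
te_Task 6 = (7 + 4·10 + 19)/6 = 66/6 = 11; σ²_Task 6 = ((19−7)/6)² = 4.000
te_Task 7 = (3 + 4·5 + 7)/6 = 30/6 = 5; σ²_Task 7 = ((7−3)/6)² = 0.444
te_Task 8 = (1 + 4·3 + 11)/6 = 24/6 = 4; σ²_Task 8 = ((11−1)/6)² = 2.778
te_Task 9 = (1 + 4·4 + 7)/6 = 24/6 = 4; σ²_Task 9 = ((7−1)/6)² = 1.000
te_Task 10 = (5 + 4·6 + 19)/6 = 48/6 = 8; σ²_Task 10 = ((19−5)/6)² = 5.444

Forward pass:
ES_Task 1 = 0; EF_Task 1 = 5
ES_Task 2 = 0; EF_Task 2 = 8
ES_Task 3 = 0; EF_Task 3 = 6
ES_Task 4 = max(EF_Task 2=8, EF_Task 3=6) = 8; EF_Task 4 = 8+11 = 19
ES_Task 5 = max(EF_Task 1=5, EF_Task 2=8) = 8; EF_Task 5 = 8+5 = 13
ES_Task 6 = 6; EF_Task 6 = 6+11 = 17
ES_Task 7 = max(EF_Task 1=5, EF_Task 3=6) = 6; EF_Task 7 = 6+5 = 11
ES_Task 8 = 17; EF_Task 8 = 17+4 = 21
ES_Task 9 = 6; EF_Task 9 = 6+4 = 10
ES_Task 10 = max(EF_Task 1=5, EF_Task 4=19, EF_Task 5=13, EF_Task 7=11, EF_Task 8=21, EF_Task 9=10) = 21; EF_Task 10 = 21+8 = 29
Expected project duration μ = 29 days. Critical path: Task 3 → Task 6 → Task 8 → Task 10.

Variance along critical path = 1.000 + 4.000 + 2.778 + 5.444 = 13.222; σ = √13.222 = 3.636 days.
Z = (24 − 29) / 3.636 = -1.375
P(T ≤ 24) = Φ(-1.375) ≈ 0.085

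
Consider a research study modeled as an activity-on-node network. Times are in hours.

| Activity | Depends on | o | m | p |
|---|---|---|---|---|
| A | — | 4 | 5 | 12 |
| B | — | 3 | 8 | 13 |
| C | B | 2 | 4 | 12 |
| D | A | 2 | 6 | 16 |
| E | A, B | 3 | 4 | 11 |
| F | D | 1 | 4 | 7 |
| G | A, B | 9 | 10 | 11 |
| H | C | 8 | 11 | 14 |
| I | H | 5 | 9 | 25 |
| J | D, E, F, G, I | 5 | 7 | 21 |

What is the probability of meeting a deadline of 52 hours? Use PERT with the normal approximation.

0.946

te_A = (4 + 4·5 + 12)/6 = 36/6 = 6; σ²_A = ((12−4)/6)² = 1.778
te_B = (3 + 4·8 + 13)/6 = 48/6 = 8; σ²_B = ((13−3)/6)² = 2.778
te_C = (2 + 4·4 + 12)/6 = 30/6 = 5; σ²_C = ((12−2)/6)² = 2.778
te_D = (2 + 4·6 + 16)/6 = 42/6 = 7; σ²_D = ((16−2)/6)² = 5.444
te_E = (3 + 4·4 + 11)/6 = 30/6 = 5; σ²_E = ((11−3)/6)² = 1.778
te_F = (1 + 4·4 + 7)/6 = 24/6 = 4; σ²_F = ((7−1)/6)² = 1.000
te_G = (9 + 4·10 + 11)/6 = 60/6 = 10; σ²_G = ((11−9)/6)² = 0.111
te_H = (8 + 4·11 + 14)/6 = 66/6 = 11; σ²_H = ((14−8)/6)² = 1.000
te_I = (5 + 4·9 + 25)/6 = 66/6 = 11; σ²_I = ((25−5)/6)² = 11.111
te_J = (5 + 4·7 + 21)/6 = 54/6 = 9; σ²_J = ((21−5)/6)² = 7.111

Forward pass:
ES_A = 0; EF_A = 6
ES_B = 0; EF_B = 8
ES_C = 8; EF_C = 8+5 = 13
ES_D = 6; EF_D = 6+7 = 13
ES_E = max(EF_A=6, EF_B=8) = 8; EF_E = 8+5 = 13
ES_F = 13; EF_F = 13+4 = 17
ES_G = max(EF_A=6, EF_B=8) = 8; EF_G = 8+10 = 18
ES_H = 13; EF_H = 13+11 = 24
ES_I = 24; EF_I = 24+11 = 35
ES_J = max(EF_D=13, EF_E=13, EF_F=17, EF_G=18, EF_I=35) = 35; EF_J = 35+9 = 44
Expected project duration μ = 44 hours. Critical path: B → C → H → I → J.

Variance along critical path = 2.778 + 2.778 + 1.000 + 11.111 + 7.111 = 24.778; σ = √24.778 = 4.978 hours.
Z = (52 − 44) / 4.978 = 1.607
P(T ≤ 52) = Φ(1.607) ≈ 0.946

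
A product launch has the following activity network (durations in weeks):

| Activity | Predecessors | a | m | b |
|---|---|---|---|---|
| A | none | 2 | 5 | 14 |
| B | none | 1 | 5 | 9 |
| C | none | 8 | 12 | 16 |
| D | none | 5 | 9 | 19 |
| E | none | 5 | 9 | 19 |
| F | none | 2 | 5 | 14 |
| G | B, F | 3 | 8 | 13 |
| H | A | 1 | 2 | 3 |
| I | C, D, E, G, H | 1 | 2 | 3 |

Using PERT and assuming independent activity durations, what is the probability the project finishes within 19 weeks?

te_A = (2 + 4·5 + 14)/6 = 36/6 = 6; σ²_A = ((14−2)/6)² = 4.000
te_B = (1 + 4·5 + 9)/6 = 30/6 = 5; σ²_B = ((9−1)/6)² = 1.778
te_C = (8 + 4·12 + 16)/6 = 72/6 = 12; σ²_C = ((16−8)/6)² = 1.778
te_D = (5 + 4·9 + 19)/6 = 60/6 = 10; σ²_D = ((19−5)/6)² = 5.444
te_E = (5 + 4·9 + 19)/6 = 60/6 = 10; σ²_E = ((19−5)/6)² = 5.444
te_F = (2 + 4·5 + 14)/6 = 36/6 = 6; σ²_F = ((14−2)/6)² = 4.000
te_G = (3 + 4·8 + 13)/6 = 48/6 = 8; σ²_G = ((13−3)/6)² = 2.778
te_H = (1 + 4·2 + 3)/6 = 12/6 = 2; σ²_H = ((3−1)/6)² = 0.111
te_I = (1 + 4·2 + 3)/6 = 12/6 = 2; σ²_I = ((3−1)/6)² = 0.111

Forward pass:
ES_A = 0; EF_A = 6
ES_B = 0; EF_B = 5
ES_C = 0; EF_C = 12
ES_D = 0; EF_D = 10
ES_E = 0; EF_E = 10
ES_F = 0; EF_F = 6
ES_G = max(EF_B=5, EF_F=6) = 6; EF_G = 6+8 = 14
ES_H = 6; EF_H = 6+2 = 8
ES_I = max(EF_C=12, EF_D=10, EF_E=10, EF_G=14, EF_H=8) = 14; EF_I = 14+2 = 16
Expected project duration μ = 16 weeks. Critical path: F → G → I.

Variance along critical path = 4.000 + 2.778 + 0.111 = 6.889; σ = √6.889 = 2.625 weeks.
Z = (19 − 16) / 2.625 = 1.143
P(T ≤ 19) = Φ(1.143) ≈ 0.873

0.873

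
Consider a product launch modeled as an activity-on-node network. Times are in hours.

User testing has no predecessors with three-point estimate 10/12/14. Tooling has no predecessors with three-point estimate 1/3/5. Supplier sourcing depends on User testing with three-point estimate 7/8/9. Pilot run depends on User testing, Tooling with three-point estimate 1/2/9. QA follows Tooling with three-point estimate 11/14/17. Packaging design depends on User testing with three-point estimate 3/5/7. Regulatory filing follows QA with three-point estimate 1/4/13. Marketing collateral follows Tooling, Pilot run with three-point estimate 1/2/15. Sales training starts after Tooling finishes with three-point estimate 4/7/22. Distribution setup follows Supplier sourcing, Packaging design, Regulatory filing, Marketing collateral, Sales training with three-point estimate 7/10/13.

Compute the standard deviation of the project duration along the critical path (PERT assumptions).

te_User testing = (10 + 4·12 + 14)/6 = 72/6 = 12; σ²_User testing = ((14−10)/6)² = 0.444
te_Tooling = (1 + 4·3 + 5)/6 = 18/6 = 3; σ²_Tooling = ((5−1)/6)² = 0.444
te_Supplier sourcing = (7 + 4·8 + 9)/6 = 48/6 = 8; σ²_Supplier sourcing = ((9−7)/6)² = 0.111
te_Pilot run = (1 + 4·2 + 9)/6 = 18/6 = 3; σ²_Pilot run = ((9−1)/6)² = 1.778
te_QA = (11 + 4·14 + 17)/6 = 84/6 = 14; σ²_QA = ((17−11)/6)² = 1.000
te_Packaging design = (3 + 4·5 + 7)/6 = 30/6 = 5; σ²_Packaging design = ((7−3)/6)² = 0.444
te_Regulatory filing = (1 + 4·4 + 13)/6 = 30/6 = 5; σ²_Regulatory filing = ((13−1)/6)² = 4.000
te_Marketing collateral = (1 + 4·2 + 15)/6 = 24/6 = 4; σ²_Marketing collateral = ((15−1)/6)² = 5.444
te_Sales training = (4 + 4·7 + 22)/6 = 54/6 = 9; σ²_Sales training = ((22−4)/6)² = 9.000
te_Distribution setup = (7 + 4·10 + 13)/6 = 60/6 = 10; σ²_Distribution setup = ((13−7)/6)² = 1.000

Forward pass:
ES_User testing = 0; EF_User testing = 12
ES_Tooling = 0; EF_Tooling = 3
ES_Supplier sourcing = 12; EF_Supplier sourcing = 12+8 = 20
ES_Pilot run = max(EF_User testing=12, EF_Tooling=3) = 12; EF_Pilot run = 12+3 = 15
ES_QA = 3; EF_QA = 3+14 = 17
ES_Packaging design = 12; EF_Packaging design = 12+5 = 17
ES_Regulatory filing = 17; EF_Regulatory filing = 17+5 = 22
ES_Marketing collateral = max(EF_Tooling=3, EF_Pilot run=15) = 15; EF_Marketing collateral = 15+4 = 19
ES_Sales training = 3; EF_Sales training = 3+9 = 12
ES_Distribution setup = max(EF_Supplier sourcing=20, EF_Packaging design=17, EF_Regulatory filing=22, EF_Marketing collateral=19, EF_Sales training=12) = 22; EF_Distribution setup = 22+10 = 32
Expected project duration μ = 32 hours. Critical path: Tooling → QA → Regulatory filing → Distribution setup.

Variance along critical path = 0.444 + 1.000 + 4.000 + 1.000 = 6.444
σ = √6.444 = 2.539 hours

2.54 hours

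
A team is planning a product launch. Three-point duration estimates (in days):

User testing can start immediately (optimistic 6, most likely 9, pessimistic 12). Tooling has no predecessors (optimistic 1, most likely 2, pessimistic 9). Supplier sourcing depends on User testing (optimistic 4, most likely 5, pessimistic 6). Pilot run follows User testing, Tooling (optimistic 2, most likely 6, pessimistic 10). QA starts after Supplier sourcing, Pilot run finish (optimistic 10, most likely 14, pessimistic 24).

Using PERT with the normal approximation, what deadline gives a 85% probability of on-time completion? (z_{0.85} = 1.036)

33.0 days

te_User testing = (6 + 4·9 + 12)/6 = 54/6 = 9; σ²_User testing = ((12−6)/6)² = 1.000
te_Tooling = (1 + 4·2 + 9)/6 = 18/6 = 3; σ²_Tooling = ((9−1)/6)² = 1.778
te_Supplier sourcing = (4 + 4·5 + 6)/6 = 30/6 = 5; σ²_Supplier sourcing = ((6−4)/6)² = 0.111
te_Pilot run = (2 + 4·6 + 10)/6 = 36/6 = 6; σ²_Pilot run = ((10−2)/6)² = 1.778
te_QA = (10 + 4·14 + 24)/6 = 90/6 = 15; σ²_QA = ((24−10)/6)² = 5.444

Forward pass:
ES_User testing = 0; EF_User testing = 9
ES_Tooling = 0; EF_Tooling = 3
ES_Supplier sourcing = 9; EF_Supplier sourcing = 9+5 = 14
ES_Pilot run = max(EF_User testing=9, EF_Tooling=3) = 9; EF_Pilot run = 9+6 = 15
ES_QA = max(EF_Supplier sourcing=14, EF_Pilot run=15) = 15; EF_QA = 15+15 = 30
Expected project duration μ = 30 days. Critical path: User testing → Pilot run → QA.

Variance along critical path = 1.000 + 1.778 + 5.444 = 8.222; σ = 2.867 days.
D = μ + z·σ = 30 + 1.036·2.867 = 33.0 days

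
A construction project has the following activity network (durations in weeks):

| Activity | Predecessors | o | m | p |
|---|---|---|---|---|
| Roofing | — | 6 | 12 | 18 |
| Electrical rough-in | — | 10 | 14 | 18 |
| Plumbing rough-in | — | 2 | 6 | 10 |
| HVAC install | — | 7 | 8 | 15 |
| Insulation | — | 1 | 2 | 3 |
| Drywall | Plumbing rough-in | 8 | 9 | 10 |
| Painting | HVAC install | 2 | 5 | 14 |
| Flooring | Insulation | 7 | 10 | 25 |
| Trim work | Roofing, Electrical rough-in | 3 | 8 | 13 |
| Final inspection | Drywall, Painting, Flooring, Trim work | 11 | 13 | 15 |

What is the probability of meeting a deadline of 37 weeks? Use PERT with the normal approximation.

te_Roofing = (6 + 4·12 + 18)/6 = 72/6 = 12; σ²_Roofing = ((18−6)/6)² = 4.000
te_Electrical rough-in = (10 + 4·14 + 18)/6 = 84/6 = 14; σ²_Electrical rough-in = ((18−10)/6)² = 1.778
te_Plumbing rough-in = (2 + 4·6 + 10)/6 = 36/6 = 6; σ²_Plumbing rough-in = ((10−2)/6)² = 1.778
te_HVAC install = (7 + 4·8 + 15)/6 = 54/6 = 9; σ²_HVAC install = ((15−7)/6)² = 1.778
te_Insulation = (1 + 4·2 + 3)/6 = 12/6 = 2; σ²_Insulation = ((3−1)/6)² = 0.111
te_Drywall = (8 + 4·9 + 10)/6 = 54/6 = 9; σ²_Drywall = ((10−8)/6)² = 0.111
te_Painting = (2 + 4·5 + 14)/6 = 36/6 = 6; σ²_Painting = ((14−2)/6)² = 4.000
te_Flooring = (7 + 4·10 + 25)/6 = 72/6 = 12; σ²_Flooring = ((25−7)/6)² = 9.000
te_Trim work = (3 + 4·8 + 13)/6 = 48/6 = 8; σ²_Trim work = ((13−3)/6)² = 2.778
te_Final inspection = (11 + 4·13 + 15)/6 = 78/6 = 13; σ²_Final inspection = ((15−11)/6)² = 0.444

Forward pass:
ES_Roofing = 0; EF_Roofing = 12
ES_Electrical rough-in = 0; EF_Electrical rough-in = 14
ES_Plumbing rough-in = 0; EF_Plumbing rough-in = 6
ES_HVAC install = 0; EF_HVAC install = 9
ES_Insulation = 0; EF_Insulation = 2
ES_Drywall = 6; EF_Drywall = 6+9 = 15
ES_Painting = 9; EF_Painting = 9+6 = 15
ES_Flooring = 2; EF_Flooring = 2+12 = 14
ES_Trim work = max(EF_Roofing=12, EF_Electrical rough-in=14) = 14; EF_Trim work = 14+8 = 22
ES_Final inspection = max(EF_Drywall=15, EF_Painting=15, EF_Flooring=14, EF_Trim work=22) = 22; EF_Final inspection = 22+13 = 35
Expected project duration μ = 35 weeks. Critical path: Electrical rough-in → Trim work → Final inspection.

Variance along critical path = 1.778 + 2.778 + 0.444 = 5.000; σ = √5.000 = 2.236 weeks.
Z = (37 − 35) / 2.236 = 0.894
P(T ≤ 37) = Φ(0.894) ≈ 0.814

0.814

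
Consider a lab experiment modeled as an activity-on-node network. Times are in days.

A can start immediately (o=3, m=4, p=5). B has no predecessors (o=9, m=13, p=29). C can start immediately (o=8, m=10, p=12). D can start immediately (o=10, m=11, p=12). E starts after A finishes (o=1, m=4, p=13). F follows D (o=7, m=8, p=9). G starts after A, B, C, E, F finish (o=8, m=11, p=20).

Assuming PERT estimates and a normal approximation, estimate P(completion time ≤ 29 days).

te_A = (3 + 4·4 + 5)/6 = 24/6 = 4; σ²_A = ((5−3)/6)² = 0.111
te_B = (9 + 4·13 + 29)/6 = 90/6 = 15; σ²_B = ((29−9)/6)² = 11.111
te_C = (8 + 4·10 + 12)/6 = 60/6 = 10; σ²_C = ((12−8)/6)² = 0.444
te_D = (10 + 4·11 + 12)/6 = 66/6 = 11; σ²_D = ((12−10)/6)² = 0.111
te_E = (1 + 4·4 + 13)/6 = 30/6 = 5; σ²_E = ((13−1)/6)² = 4.000
te_F = (7 + 4·8 + 9)/6 = 48/6 = 8; σ²_F = ((9−7)/6)² = 0.111
te_G = (8 + 4·11 + 20)/6 = 72/6 = 12; σ²_G = ((20−8)/6)² = 4.000

Forward pass:
ES_A = 0; EF_A = 4
ES_B = 0; EF_B = 15
ES_C = 0; EF_C = 10
ES_D = 0; EF_D = 11
ES_E = 4; EF_E = 4+5 = 9
ES_F = 11; EF_F = 11+8 = 19
ES_G = max(EF_A=4, EF_B=15, EF_C=10, EF_E=9, EF_F=19) = 19; EF_G = 19+12 = 31
Expected project duration μ = 31 days. Critical path: D → F → G.

Variance along critical path = 0.111 + 0.111 + 4.000 = 4.222; σ = √4.222 = 2.055 days.
Z = (29 − 31) / 2.055 = -0.973
P(T ≤ 29) = Φ(-0.973) ≈ 0.165

0.165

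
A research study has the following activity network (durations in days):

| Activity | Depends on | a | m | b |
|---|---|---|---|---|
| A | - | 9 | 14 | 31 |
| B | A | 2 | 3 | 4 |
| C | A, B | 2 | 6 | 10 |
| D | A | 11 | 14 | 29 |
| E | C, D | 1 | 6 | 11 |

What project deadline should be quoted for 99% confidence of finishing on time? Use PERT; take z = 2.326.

49.7 days

te_A = (9 + 4·14 + 31)/6 = 96/6 = 16; σ²_A = ((31−9)/6)² = 13.444
te_B = (2 + 4·3 + 4)/6 = 18/6 = 3; σ²_B = ((4−2)/6)² = 0.111
te_C = (2 + 4·6 + 10)/6 = 36/6 = 6; σ²_C = ((10−2)/6)² = 1.778
te_D = (11 + 4·14 + 29)/6 = 96/6 = 16; σ²_D = ((29−11)/6)² = 9.000
te_E = (1 + 4·6 + 11)/6 = 36/6 = 6; σ²_E = ((11−1)/6)² = 2.778

Forward pass:
ES_A = 0; EF_A = 16
ES_B = 16; EF_B = 16+3 = 19
ES_C = max(EF_A=16, EF_B=19) = 19; EF_C = 19+6 = 25
ES_D = 16; EF_D = 16+16 = 32
ES_E = max(EF_C=25, EF_D=32) = 32; EF_E = 32+6 = 38
Expected project duration μ = 38 days. Critical path: A → D → E.

Variance along critical path = 13.444 + 9.000 + 2.778 = 25.222; σ = 5.022 days.
D = μ + z·σ = 38 + 2.326·5.022 = 49.7 days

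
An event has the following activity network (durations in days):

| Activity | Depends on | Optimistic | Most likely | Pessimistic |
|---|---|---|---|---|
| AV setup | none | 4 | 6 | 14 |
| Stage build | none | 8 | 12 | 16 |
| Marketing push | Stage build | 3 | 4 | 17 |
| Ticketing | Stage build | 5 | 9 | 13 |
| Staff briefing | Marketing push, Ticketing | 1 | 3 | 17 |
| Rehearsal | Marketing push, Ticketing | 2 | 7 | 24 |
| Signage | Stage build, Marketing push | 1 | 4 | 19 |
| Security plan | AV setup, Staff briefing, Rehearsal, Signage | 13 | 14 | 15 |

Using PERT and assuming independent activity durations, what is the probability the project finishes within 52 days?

te_AV setup = (4 + 4·6 + 14)/6 = 42/6 = 7; σ²_AV setup = ((14−4)/6)² = 2.778
te_Stage build = (8 + 4·12 + 16)/6 = 72/6 = 12; σ²_Stage build = ((16−8)/6)² = 1.778
te_Marketing push = (3 + 4·4 + 17)/6 = 36/6 = 6; σ²_Marketing push = ((17−3)/6)² = 5.444
te_Ticketing = (5 + 4·9 + 13)/6 = 54/6 = 9; σ²_Ticketing = ((13−5)/6)² = 1.778
te_Staff briefing = (1 + 4·3 + 17)/6 = 30/6 = 5; σ²_Staff briefing = ((17−1)/6)² = 7.111
te_Rehearsal = (2 + 4·7 + 24)/6 = 54/6 = 9; σ²_Rehearsal = ((24−2)/6)² = 13.444
te_Signage = (1 + 4·4 + 19)/6 = 36/6 = 6; σ²_Signage = ((19−1)/6)² = 9.000
te_Security plan = (13 + 4·14 + 15)/6 = 84/6 = 14; σ²_Security plan = ((15−13)/6)² = 0.111

Forward pass:
ES_AV setup = 0; EF_AV setup = 7
ES_Stage build = 0; EF_Stage build = 12
ES_Marketing push = 12; EF_Marketing push = 12+6 = 18
ES_Ticketing = 12; EF_Ticketing = 12+9 = 21
ES_Staff briefing = max(EF_Marketing push=18, EF_Ticketing=21) = 21; EF_Staff briefing = 21+5 = 26
ES_Rehearsal = max(EF_Marketing push=18, EF_Ticketing=21) = 21; EF_Rehearsal = 21+9 = 30
ES_Signage = max(EF_Stage build=12, EF_Marketing push=18) = 18; EF_Signage = 18+6 = 24
ES_Security plan = max(EF_AV setup=7, EF_Staff briefing=26, EF_Rehearsal=30, EF_Signage=24) = 30; EF_Security plan = 30+14 = 44
Expected project duration μ = 44 days. Critical path: Stage build → Ticketing → Rehearsal → Security plan.

Variance along critical path = 1.778 + 1.778 + 13.444 + 0.111 = 17.111; σ = √17.111 = 4.137 days.
Z = (52 − 44) / 4.137 = 1.934
P(T ≤ 52) = Φ(1.934) ≈ 0.973

0.973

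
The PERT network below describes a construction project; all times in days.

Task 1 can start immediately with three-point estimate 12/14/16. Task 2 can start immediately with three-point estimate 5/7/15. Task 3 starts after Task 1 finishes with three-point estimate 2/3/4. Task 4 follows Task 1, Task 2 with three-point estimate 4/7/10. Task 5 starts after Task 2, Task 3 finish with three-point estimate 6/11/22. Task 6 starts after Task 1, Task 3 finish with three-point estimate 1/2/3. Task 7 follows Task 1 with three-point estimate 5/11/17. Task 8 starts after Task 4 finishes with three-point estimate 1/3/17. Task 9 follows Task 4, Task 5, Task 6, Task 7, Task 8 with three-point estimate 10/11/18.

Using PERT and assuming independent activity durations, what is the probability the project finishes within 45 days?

0.903

te_Task 1 = (12 + 4·14 + 16)/6 = 84/6 = 14; σ²_Task 1 = ((16−12)/6)² = 0.444
te_Task 2 = (5 + 4·7 + 15)/6 = 48/6 = 8; σ²_Task 2 = ((15−5)/6)² = 2.778
te_Task 3 = (2 + 4·3 + 4)/6 = 18/6 = 3; σ²_Task 3 = ((4−2)/6)² = 0.111
te_Task 4 = (4 + 4·7 + 10)/6 = 42/6 = 7; σ²_Task 4 = ((10−4)/6)² = 1.000
te_Task 5 = (6 + 4·11 + 22)/6 = 72/6 = 12; σ²_Task 5 = ((22−6)/6)² = 7.111
te_Task 6 = (1 + 4·2 + 3)/6 = 12/6 = 2; σ²_Task 6 = ((3−1)/6)² = 0.111
te_Task 7 = (5 + 4·11 + 17)/6 = 66/6 = 11; σ²_Task 7 = ((17−5)/6)² = 4.000
te_Task 8 = (1 + 4·3 + 17)/6 = 30/6 = 5; σ²_Task 8 = ((17−1)/6)² = 7.111
te_Task 9 = (10 + 4·11 + 18)/6 = 72/6 = 12; σ²_Task 9 = ((18−10)/6)² = 1.778

Forward pass:
ES_Task 1 = 0; EF_Task 1 = 14
ES_Task 2 = 0; EF_Task 2 = 8
ES_Task 3 = 14; EF_Task 3 = 14+3 = 17
ES_Task 4 = max(EF_Task 1=14, EF_Task 2=8) = 14; EF_Task 4 = 14+7 = 21
ES_Task 5 = max(EF_Task 2=8, EF_Task 3=17) = 17; EF_Task 5 = 17+12 = 29
ES_Task 6 = max(EF_Task 1=14, EF_Task 3=17) = 17; EF_Task 6 = 17+2 = 19
ES_Task 7 = 14; EF_Task 7 = 14+11 = 25
ES_Task 8 = 21; EF_Task 8 = 21+5 = 26
ES_Task 9 = max(EF_Task 4=21, EF_Task 5=29, EF_Task 6=19, EF_Task 7=25, EF_Task 8=26) = 29; EF_Task 9 = 29+12 = 41
Expected project duration μ = 41 days. Critical path: Task 1 → Task 3 → Task 5 → Task 9.

Variance along critical path = 0.444 + 0.111 + 7.111 + 1.778 = 9.444; σ = √9.444 = 3.073 days.
Z = (45 − 41) / 3.073 = 1.302
P(T ≤ 45) = Φ(1.302) ≈ 0.903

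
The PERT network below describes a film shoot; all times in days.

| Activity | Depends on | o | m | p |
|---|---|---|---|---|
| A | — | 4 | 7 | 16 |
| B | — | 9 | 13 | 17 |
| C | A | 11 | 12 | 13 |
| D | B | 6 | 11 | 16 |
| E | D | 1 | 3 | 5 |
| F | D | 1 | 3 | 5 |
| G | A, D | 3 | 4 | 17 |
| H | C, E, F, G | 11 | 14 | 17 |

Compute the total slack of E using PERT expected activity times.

3 days

te_A = (4 + 4·7 + 16)/6 = 48/6 = 8
te_B = (9 + 4·13 + 17)/6 = 78/6 = 13
te_C = (11 + 4·12 + 13)/6 = 72/6 = 12
te_D = (6 + 4·11 + 16)/6 = 66/6 = 11
te_E = (1 + 4·3 + 5)/6 = 18/6 = 3
te_F = (1 + 4·3 + 5)/6 = 18/6 = 3
te_G = (3 + 4·4 + 17)/6 = 36/6 = 6
te_H = (11 + 4·14 + 17)/6 = 84/6 = 14

Forward pass:
ES_A = 0; EF_A = 8
ES_B = 0; EF_B = 13
ES_C = 8; EF_C = 8+12 = 20
ES_D = 13; EF_D = 13+11 = 24
ES_E = 24; EF_E = 24+3 = 27
ES_F = 24; EF_F = 24+3 = 27
ES_G = max(EF_A=8, EF_D=24) = 24; EF_G = 24+6 = 30
ES_H = max(EF_C=20, EF_E=27, EF_F=27, EF_G=30) = 30; EF_H = 30+14 = 44
Expected project duration μ = 44 days. Critical path: B → D → G → H.

Backward pass:
LF_H = 44; LS_H = 44−14 = 30
LF_G = LS_H = 30; LS_G = 30−6 = 24
LF_F = LS_H = 30; LS_F = 30−3 = 27
LF_E = LS_H = 30; LS_E = 30−3 = 27
LF_D = min(LS_E=27, LS_F=27, LS_G=24) = 24; LS_D = 24−11 = 13
LF_C = LS_H = 30; LS_C = 30−12 = 18
LF_B = LS_D = 13; LS_B = 13−13 = 0
LF_A = min(LS_C=18, LS_G=24) = 18; LS_A = 18−8 = 10
Slack_E = LS_E − ES_E = 27 − 24 = 3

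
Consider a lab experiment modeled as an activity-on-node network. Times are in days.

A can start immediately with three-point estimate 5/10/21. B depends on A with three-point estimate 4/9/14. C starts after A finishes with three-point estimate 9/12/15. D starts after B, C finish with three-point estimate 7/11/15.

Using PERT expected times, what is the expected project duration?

34 days

te_A = (5 + 4·10 + 21)/6 = 66/6 = 11
te_B = (4 + 4·9 + 14)/6 = 54/6 = 9
te_C = (9 + 4·12 + 15)/6 = 72/6 = 12
te_D = (7 + 4·11 + 15)/6 = 66/6 = 11

Forward pass:
ES_A = 0; EF_A = 11
ES_B = 11; EF_B = 11+9 = 20
ES_C = 11; EF_C = 11+12 = 23
ES_D = max(EF_B=20, EF_C=23) = 23; EF_D = 23+11 = 34
Expected project duration μ = 34 days. Critical path: A → C → D.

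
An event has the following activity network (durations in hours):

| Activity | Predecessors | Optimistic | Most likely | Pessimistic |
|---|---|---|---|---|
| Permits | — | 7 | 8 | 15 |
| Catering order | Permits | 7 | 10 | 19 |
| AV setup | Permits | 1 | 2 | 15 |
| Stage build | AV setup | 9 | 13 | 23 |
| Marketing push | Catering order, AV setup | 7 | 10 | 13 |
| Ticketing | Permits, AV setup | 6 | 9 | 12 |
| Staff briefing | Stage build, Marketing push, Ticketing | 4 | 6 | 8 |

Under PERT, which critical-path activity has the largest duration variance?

Catering order

te_Permits = (7 + 4·8 + 15)/6 = 54/6 = 9; σ²_Permits = ((15−7)/6)² = 1.778
te_Catering order = (7 + 4·10 + 19)/6 = 66/6 = 11; σ²_Catering order = ((19−7)/6)² = 4.000
te_AV setup = (1 + 4·2 + 15)/6 = 24/6 = 4; σ²_AV setup = ((15−1)/6)² = 5.444
te_Stage build = (9 + 4·13 + 23)/6 = 84/6 = 14; σ²_Stage build = ((23−9)/6)² = 5.444
te_Marketing push = (7 + 4·10 + 13)/6 = 60/6 = 10; σ²_Marketing push = ((13−7)/6)² = 1.000
te_Ticketing = (6 + 4·9 + 12)/6 = 54/6 = 9; σ²_Ticketing = ((12−6)/6)² = 1.000
te_Staff briefing = (4 + 4·6 + 8)/6 = 36/6 = 6; σ²_Staff briefing = ((8−4)/6)² = 0.444

Forward pass:
ES_Permits = 0; EF_Permits = 9
ES_Catering order = 9; EF_Catering order = 9+11 = 20
ES_AV setup = 9; EF_AV setup = 9+4 = 13
ES_Stage build = 13; EF_Stage build = 13+14 = 27
ES_Marketing push = max(EF_Catering order=20, EF_AV setup=13) = 20; EF_Marketing push = 20+10 = 30
ES_Ticketing = max(EF_Permits=9, EF_AV setup=13) = 13; EF_Ticketing = 13+9 = 22
ES_Staff briefing = max(EF_Stage build=27, EF_Marketing push=30, EF_Ticketing=22) = 30; EF_Staff briefing = 30+6 = 36
Expected project duration μ = 36 hours. Critical path: Permits → Catering order → Marketing push → Staff briefing.

Variances on critical path: σ²_Permits=1.778, σ²_Catering order=4.000, σ²_Marketing push=1.000, σ²_Staff briefing=0.444.
Largest is σ²_Catering order = 4.000.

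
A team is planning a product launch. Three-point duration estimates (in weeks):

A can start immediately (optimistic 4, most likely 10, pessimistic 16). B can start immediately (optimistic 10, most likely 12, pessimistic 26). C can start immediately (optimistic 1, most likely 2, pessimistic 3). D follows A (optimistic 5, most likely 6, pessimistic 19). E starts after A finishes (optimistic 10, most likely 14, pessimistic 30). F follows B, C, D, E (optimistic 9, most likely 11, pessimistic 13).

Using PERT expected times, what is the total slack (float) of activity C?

te_A = (4 + 4·10 + 16)/6 = 60/6 = 10
te_B = (10 + 4·12 + 26)/6 = 84/6 = 14
te_C = (1 + 4·2 + 3)/6 = 12/6 = 2
te_D = (5 + 4·6 + 19)/6 = 48/6 = 8
te_E = (10 + 4·14 + 30)/6 = 96/6 = 16
te_F = (9 + 4·11 + 13)/6 = 66/6 = 11

Forward pass:
ES_A = 0; EF_A = 10
ES_B = 0; EF_B = 14
ES_C = 0; EF_C = 2
ES_D = 10; EF_D = 10+8 = 18
ES_E = 10; EF_E = 10+16 = 26
ES_F = max(EF_B=14, EF_C=2, EF_D=18, EF_E=26) = 26; EF_F = 26+11 = 37
Expected project duration μ = 37 weeks. Critical path: A → E → F.

Backward pass:
LF_F = 37; LS_F = 37−11 = 26
LF_E = LS_F = 26; LS_E = 26−16 = 10
LF_D = LS_F = 26; LS_D = 26−8 = 18
LF_C = LS_F = 26; LS_C = 26−2 = 24
LF_B = LS_F = 26; LS_B = 26−14 = 12
LF_A = min(LS_D=18, LS_E=10) = 10; LS_A = 10−10 = 0
Slack_C = LS_C − ES_C = 24 − 0 = 24

24 weeks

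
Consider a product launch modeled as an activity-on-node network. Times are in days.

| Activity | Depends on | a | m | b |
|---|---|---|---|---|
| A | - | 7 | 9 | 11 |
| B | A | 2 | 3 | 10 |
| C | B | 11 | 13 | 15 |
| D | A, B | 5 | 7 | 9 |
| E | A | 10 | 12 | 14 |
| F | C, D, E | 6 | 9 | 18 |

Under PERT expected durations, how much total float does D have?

te_A = (7 + 4·9 + 11)/6 = 54/6 = 9
te_B = (2 + 4·3 + 10)/6 = 24/6 = 4
te_C = (11 + 4·13 + 15)/6 = 78/6 = 13
te_D = (5 + 4·7 + 9)/6 = 42/6 = 7
te_E = (10 + 4·12 + 14)/6 = 72/6 = 12
te_F = (6 + 4·9 + 18)/6 = 60/6 = 10

Forward pass:
ES_A = 0; EF_A = 9
ES_B = 9; EF_B = 9+4 = 13
ES_C = 13; EF_C = 13+13 = 26
ES_D = max(EF_A=9, EF_B=13) = 13; EF_D = 13+7 = 20
ES_E = 9; EF_E = 9+12 = 21
ES_F = max(EF_C=26, EF_D=20, EF_E=21) = 26; EF_F = 26+10 = 36
Expected project duration μ = 36 days. Critical path: A → B → C → F.

Backward pass:
LF_F = 36; LS_F = 36−10 = 26
LF_E = LS_F = 26; LS_E = 26−12 = 14
LF_D = LS_F = 26; LS_D = 26−7 = 19
LF_C = LS_F = 26; LS_C = 26−13 = 13
LF_B = min(LS_C=13, LS_D=19) = 13; LS_B = 13−4 = 9
LF_A = min(LS_B=9, LS_D=19, LS_E=14) = 9; LS_A = 9−9 = 0
Slack_D = LS_D − ES_D = 19 − 13 = 6

6 days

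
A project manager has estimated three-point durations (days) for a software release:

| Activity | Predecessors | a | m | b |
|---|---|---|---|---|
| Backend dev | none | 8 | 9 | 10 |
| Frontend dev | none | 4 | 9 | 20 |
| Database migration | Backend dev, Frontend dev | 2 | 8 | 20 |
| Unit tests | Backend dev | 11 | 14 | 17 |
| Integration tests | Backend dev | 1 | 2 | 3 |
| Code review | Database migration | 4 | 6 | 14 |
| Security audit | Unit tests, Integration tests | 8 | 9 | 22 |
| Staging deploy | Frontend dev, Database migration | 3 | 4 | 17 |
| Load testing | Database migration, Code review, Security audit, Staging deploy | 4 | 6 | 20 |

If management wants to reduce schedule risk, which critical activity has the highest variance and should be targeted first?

Load testing

te_Backend dev = (8 + 4·9 + 10)/6 = 54/6 = 9; σ²_Backend dev = ((10−8)/6)² = 0.111
te_Frontend dev = (4 + 4·9 + 20)/6 = 60/6 = 10; σ²_Frontend dev = ((20−4)/6)² = 7.111
te_Database migration = (2 + 4·8 + 20)/6 = 54/6 = 9; σ²_Database migration = ((20−2)/6)² = 9.000
te_Unit tests = (11 + 4·14 + 17)/6 = 84/6 = 14; σ²_Unit tests = ((17−11)/6)² = 1.000
te_Integration tests = (1 + 4·2 + 3)/6 = 12/6 = 2; σ²_Integration tests = ((3−1)/6)² = 0.111
te_Code review = (4 + 4·6 + 14)/6 = 42/6 = 7; σ²_Code review = ((14−4)/6)² = 2.778
te_Security audit = (8 + 4·9 + 22)/6 = 66/6 = 11; σ²_Security audit = ((22−8)/6)² = 5.444
te_Staging deploy = (3 + 4·4 + 17)/6 = 36/6 = 6; σ²_Staging deploy = ((17−3)/6)² = 5.444
te_Load testing = (4 + 4·6 + 20)/6 = 48/6 = 8; σ²_Load testing = ((20−4)/6)² = 7.111

Forward pass:
ES_Backend dev = 0; EF_Backend dev = 9
ES_Frontend dev = 0; EF_Frontend dev = 10
ES_Database migration = max(EF_Backend dev=9, EF_Frontend dev=10) = 10; EF_Database migration = 10+9 = 19
ES_Unit tests = 9; EF_Unit tests = 9+14 = 23
ES_Integration tests = 9; EF_Integration tests = 9+2 = 11
ES_Code review = 19; EF_Code review = 19+7 = 26
ES_Security audit = max(EF_Unit tests=23, EF_Integration tests=11) = 23; EF_Security audit = 23+11 = 34
ES_Staging deploy = max(EF_Frontend dev=10, EF_Database migration=19) = 19; EF_Staging deploy = 19+6 = 25
ES_Load testing = max(EF_Database migration=19, EF_Code review=26, EF_Security audit=34, EF_Staging deploy=25) = 34; EF_Load testing = 34+8 = 42
Expected project duration μ = 42 days. Critical path: Backend dev → Unit tests → Security audit → Load testing.

Variances on critical path: σ²_Backend dev=0.111, σ²_Unit tests=1.000, σ²_Security audit=5.444, σ²_Load testing=7.111.
Largest is σ²_Load testing = 7.111.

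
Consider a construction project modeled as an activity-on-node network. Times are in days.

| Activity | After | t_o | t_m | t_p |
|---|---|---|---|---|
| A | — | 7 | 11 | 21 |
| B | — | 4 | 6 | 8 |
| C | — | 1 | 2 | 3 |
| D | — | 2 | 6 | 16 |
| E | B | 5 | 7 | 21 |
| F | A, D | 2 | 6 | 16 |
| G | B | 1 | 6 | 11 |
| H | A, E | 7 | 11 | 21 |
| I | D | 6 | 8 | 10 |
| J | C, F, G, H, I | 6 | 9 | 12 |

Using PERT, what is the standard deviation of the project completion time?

3.74 days

te_A = (7 + 4·11 + 21)/6 = 72/6 = 12; σ²_A = ((21−7)/6)² = 5.444
te_B = (4 + 4·6 + 8)/6 = 36/6 = 6; σ²_B = ((8−4)/6)² = 0.444
te_C = (1 + 4·2 + 3)/6 = 12/6 = 2; σ²_C = ((3−1)/6)² = 0.111
te_D = (2 + 4·6 + 16)/6 = 42/6 = 7; σ²_D = ((16−2)/6)² = 5.444
te_E = (5 + 4·7 + 21)/6 = 54/6 = 9; σ²_E = ((21−5)/6)² = 7.111
te_F = (2 + 4·6 + 16)/6 = 42/6 = 7; σ²_F = ((16−2)/6)² = 5.444
te_G = (1 + 4·6 + 11)/6 = 36/6 = 6; σ²_G = ((11−1)/6)² = 2.778
te_H = (7 + 4·11 + 21)/6 = 72/6 = 12; σ²_H = ((21−7)/6)² = 5.444
te_I = (6 + 4·8 + 10)/6 = 48/6 = 8; σ²_I = ((10−6)/6)² = 0.444
te_J = (6 + 4·9 + 12)/6 = 54/6 = 9; σ²_J = ((12−6)/6)² = 1.000

Forward pass:
ES_A = 0; EF_A = 12
ES_B = 0; EF_B = 6
ES_C = 0; EF_C = 2
ES_D = 0; EF_D = 7
ES_E = 6; EF_E = 6+9 = 15
ES_F = max(EF_A=12, EF_D=7) = 12; EF_F = 12+7 = 19
ES_G = 6; EF_G = 6+6 = 12
ES_H = max(EF_A=12, EF_E=15) = 15; EF_H = 15+12 = 27
ES_I = 7; EF_I = 7+8 = 15
ES_J = max(EF_C=2, EF_F=19, EF_G=12, EF_H=27, EF_I=15) = 27; EF_J = 27+9 = 36
Expected project duration μ = 36 days. Critical path: B → E → H → J.

Variance along critical path = 0.444 + 7.111 + 5.444 + 1.000 = 14.000
σ = √14.000 = 3.742 days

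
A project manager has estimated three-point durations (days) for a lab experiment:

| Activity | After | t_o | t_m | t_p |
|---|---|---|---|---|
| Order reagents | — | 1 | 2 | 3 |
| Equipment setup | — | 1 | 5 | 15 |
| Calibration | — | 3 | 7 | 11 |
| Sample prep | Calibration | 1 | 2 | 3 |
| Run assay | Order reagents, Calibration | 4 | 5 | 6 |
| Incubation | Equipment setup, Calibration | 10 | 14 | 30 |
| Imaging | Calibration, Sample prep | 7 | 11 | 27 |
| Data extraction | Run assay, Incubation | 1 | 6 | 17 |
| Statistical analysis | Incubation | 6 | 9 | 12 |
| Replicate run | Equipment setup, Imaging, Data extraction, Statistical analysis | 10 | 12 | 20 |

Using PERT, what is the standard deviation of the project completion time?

4.08 days

te_Order reagents = (1 + 4·2 + 3)/6 = 12/6 = 2; σ²_Order reagents = ((3−1)/6)² = 0.111
te_Equipment setup = (1 + 4·5 + 15)/6 = 36/6 = 6; σ²_Equipment setup = ((15−1)/6)² = 5.444
te_Calibration = (3 + 4·7 + 11)/6 = 42/6 = 7; σ²_Calibration = ((11−3)/6)² = 1.778
te_Sample prep = (1 + 4·2 + 3)/6 = 12/6 = 2; σ²_Sample prep = ((3−1)/6)² = 0.111
te_Run assay = (4 + 4·5 + 6)/6 = 30/6 = 5; σ²_Run assay = ((6−4)/6)² = 0.111
te_Incubation = (10 + 4·14 + 30)/6 = 96/6 = 16; σ²_Incubation = ((30−10)/6)² = 11.111
te_Imaging = (7 + 4·11 + 27)/6 = 78/6 = 13; σ²_Imaging = ((27−7)/6)² = 11.111
te_Data extraction = (1 + 4·6 + 17)/6 = 42/6 = 7; σ²_Data extraction = ((17−1)/6)² = 7.111
te_Statistical analysis = (6 + 4·9 + 12)/6 = 54/6 = 9; σ²_Statistical analysis = ((12−6)/6)² = 1.000
te_Replicate run = (10 + 4·12 + 20)/6 = 78/6 = 13; σ²_Replicate run = ((20−10)/6)² = 2.778

Forward pass:
ES_Order reagents = 0; EF_Order reagents = 2
ES_Equipment setup = 0; EF_Equipment setup = 6
ES_Calibration = 0; EF_Calibration = 7
ES_Sample prep = 7; EF_Sample prep = 7+2 = 9
ES_Run assay = max(EF_Order reagents=2, EF_Calibration=7) = 7; EF_Run assay = 7+5 = 12
ES_Incubation = max(EF_Equipment setup=6, EF_Calibration=7) = 7; EF_Incubation = 7+16 = 23
ES_Imaging = max(EF_Calibration=7, EF_Sample prep=9) = 9; EF_Imaging = 9+13 = 22
ES_Data extraction = max(EF_Run assay=12, EF_Incubation=23) = 23; EF_Data extraction = 23+7 = 30
ES_Statistical analysis = 23; EF_Statistical analysis = 23+9 = 32
ES_Replicate run = max(EF_Equipment setup=6, EF_Imaging=22, EF_Data extraction=30, EF_Statistical analysis=32) = 32; EF_Replicate run = 32+13 = 45
Expected project duration μ = 45 days. Critical path: Calibration → Incubation → Statistical analysis → Replicate run.

Variance along critical path = 1.778 + 11.111 + 1.000 + 2.778 = 16.667
σ = √16.667 = 4.082 days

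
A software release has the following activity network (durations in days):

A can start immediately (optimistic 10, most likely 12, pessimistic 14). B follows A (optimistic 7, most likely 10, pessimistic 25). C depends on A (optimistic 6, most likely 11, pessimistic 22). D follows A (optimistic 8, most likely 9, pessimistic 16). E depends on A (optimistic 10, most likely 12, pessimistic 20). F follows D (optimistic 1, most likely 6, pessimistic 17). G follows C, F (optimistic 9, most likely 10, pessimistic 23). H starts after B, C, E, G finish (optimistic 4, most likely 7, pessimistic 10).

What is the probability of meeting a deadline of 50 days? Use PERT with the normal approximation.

0.693

te_A = (10 + 4·12 + 14)/6 = 72/6 = 12; σ²_A = ((14−10)/6)² = 0.444
te_B = (7 + 4·10 + 25)/6 = 72/6 = 12; σ²_B = ((25−7)/6)² = 9.000
te_C = (6 + 4·11 + 22)/6 = 72/6 = 12; σ²_C = ((22−6)/6)² = 7.111
te_D = (8 + 4·9 + 16)/6 = 60/6 = 10; σ²_D = ((16−8)/6)² = 1.778
te_E = (10 + 4·12 + 20)/6 = 78/6 = 13; σ²_E = ((20−10)/6)² = 2.778
te_F = (1 + 4·6 + 17)/6 = 42/6 = 7; σ²_F = ((17−1)/6)² = 7.111
te_G = (9 + 4·10 + 23)/6 = 72/6 = 12; σ²_G = ((23−9)/6)² = 5.444
te_H = (4 + 4·7 + 10)/6 = 42/6 = 7; σ²_H = ((10−4)/6)² = 1.000

Forward pass:
ES_A = 0; EF_A = 12
ES_B = 12; EF_B = 12+12 = 24
ES_C = 12; EF_C = 12+12 = 24
ES_D = 12; EF_D = 12+10 = 22
ES_E = 12; EF_E = 12+13 = 25
ES_F = 22; EF_F = 22+7 = 29
ES_G = max(EF_C=24, EF_F=29) = 29; EF_G = 29+12 = 41
ES_H = max(EF_B=24, EF_C=24, EF_E=25, EF_G=41) = 41; EF_H = 41+7 = 48
Expected project duration μ = 48 days. Critical path: A → D → F → G → H.

Variance along critical path = 0.444 + 1.778 + 7.111 + 5.444 + 1.000 = 15.778; σ = √15.778 = 3.972 days.
Z = (50 − 48) / 3.972 = 0.504
P(T ≤ 50) = Φ(0.504) ≈ 0.693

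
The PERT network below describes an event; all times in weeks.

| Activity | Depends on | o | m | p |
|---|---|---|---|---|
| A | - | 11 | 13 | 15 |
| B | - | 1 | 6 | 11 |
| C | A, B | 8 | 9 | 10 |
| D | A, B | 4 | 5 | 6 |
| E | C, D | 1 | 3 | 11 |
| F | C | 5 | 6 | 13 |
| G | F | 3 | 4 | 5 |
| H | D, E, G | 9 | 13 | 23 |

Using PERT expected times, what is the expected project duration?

te_A = (11 + 4·13 + 15)/6 = 78/6 = 13
te_B = (1 + 4·6 + 11)/6 = 36/6 = 6
te_C = (8 + 4·9 + 10)/6 = 54/6 = 9
te_D = (4 + 4·5 + 6)/6 = 30/6 = 5
te_E = (1 + 4·3 + 11)/6 = 24/6 = 4
te_F = (5 + 4·6 + 13)/6 = 42/6 = 7
te_G = (3 + 4·4 + 5)/6 = 24/6 = 4
te_H = (9 + 4·13 + 23)/6 = 84/6 = 14

Forward pass:
ES_A = 0; EF_A = 13
ES_B = 0; EF_B = 6
ES_C = max(EF_A=13, EF_B=6) = 13; EF_C = 13+9 = 22
ES_D = max(EF_A=13, EF_B=6) = 13; EF_D = 13+5 = 18
ES_E = max(EF_C=22, EF_D=18) = 22; EF_E = 22+4 = 26
ES_F = 22; EF_F = 22+7 = 29
ES_G = 29; EF_G = 29+4 = 33
ES_H = max(EF_D=18, EF_E=26, EF_G=33) = 33; EF_H = 33+14 = 47
Expected project duration μ = 47 weeks. Critical path: A → C → F → G → H.

47 weeks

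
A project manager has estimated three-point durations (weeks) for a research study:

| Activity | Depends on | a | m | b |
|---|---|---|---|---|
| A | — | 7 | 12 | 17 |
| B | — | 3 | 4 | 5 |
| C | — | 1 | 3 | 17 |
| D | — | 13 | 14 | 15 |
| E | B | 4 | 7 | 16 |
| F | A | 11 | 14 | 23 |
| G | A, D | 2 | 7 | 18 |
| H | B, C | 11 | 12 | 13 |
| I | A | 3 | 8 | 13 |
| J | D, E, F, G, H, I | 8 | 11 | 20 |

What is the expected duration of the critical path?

te_A = (7 + 4·12 + 17)/6 = 72/6 = 12
te_B = (3 + 4·4 + 5)/6 = 24/6 = 4
te_C = (1 + 4·3 + 17)/6 = 30/6 = 5
te_D = (13 + 4·14 + 15)/6 = 84/6 = 14
te_E = (4 + 4·7 + 16)/6 = 48/6 = 8
te_F = (11 + 4·14 + 23)/6 = 90/6 = 15
te_G = (2 + 4·7 + 18)/6 = 48/6 = 8
te_H = (11 + 4·12 + 13)/6 = 72/6 = 12
te_I = (3 + 4·8 + 13)/6 = 48/6 = 8
te_J = (8 + 4·11 + 20)/6 = 72/6 = 12

Forward pass:
ES_A = 0; EF_A = 12
ES_B = 0; EF_B = 4
ES_C = 0; EF_C = 5
ES_D = 0; EF_D = 14
ES_E = 4; EF_E = 4+8 = 12
ES_F = 12; EF_F = 12+15 = 27
ES_G = max(EF_A=12, EF_D=14) = 14; EF_G = 14+8 = 22
ES_H = max(EF_B=4, EF_C=5) = 5; EF_H = 5+12 = 17
ES_I = 12; EF_I = 12+8 = 20
ES_J = max(EF_D=14, EF_E=12, EF_F=27, EF_G=22, EF_H=17, EF_I=20) = 27; EF_J = 27+12 = 39
Expected project duration μ = 39 weeks. Critical path: A → F → J.

39 weeks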